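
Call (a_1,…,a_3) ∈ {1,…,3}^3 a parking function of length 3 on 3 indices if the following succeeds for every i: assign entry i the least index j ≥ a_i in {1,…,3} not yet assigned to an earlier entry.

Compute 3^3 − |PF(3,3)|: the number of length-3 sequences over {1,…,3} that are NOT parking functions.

11

#PF = (4−3)·4^(3−1) = 1 · 16 = 16 (Konheim–Weiss)
One tuple (3,1,3) → sorted (1,3,3): b_2=3>2, not a PF.
So 27 − 16 = 11 fail.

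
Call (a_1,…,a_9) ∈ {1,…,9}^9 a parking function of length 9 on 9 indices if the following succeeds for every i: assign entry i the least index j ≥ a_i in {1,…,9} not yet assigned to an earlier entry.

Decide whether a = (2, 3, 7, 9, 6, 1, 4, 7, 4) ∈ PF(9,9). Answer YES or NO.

YES

Order a: b = (1, 2, 3, 4, 4, 6, 7, 7, 9).
  b_1=1 ≤ 1
  b_2=2 ≤ 2
  b_3=3 ≤ 3
  b_4=4 ≤ 4
  b_5=4 ≤ 5
  b_6=6 ≤ 6
  b_7=7 ≤ 7
  b_8=7 ≤ 8
  b_9=9 ≤ 9
All bounds hold ⇒ YES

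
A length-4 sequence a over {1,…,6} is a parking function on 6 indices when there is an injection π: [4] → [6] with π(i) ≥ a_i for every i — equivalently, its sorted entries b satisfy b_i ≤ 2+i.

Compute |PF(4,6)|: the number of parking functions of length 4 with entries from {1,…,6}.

#PF = (6−4+1)·(6+1)^(4−1) = 3 · 343 = 1029 (Konheim–Weiss)
E.g. (6,4,4,2) → sorted (2,4,4,6): b_i ≤ 2+i ∀i, a PF.

1029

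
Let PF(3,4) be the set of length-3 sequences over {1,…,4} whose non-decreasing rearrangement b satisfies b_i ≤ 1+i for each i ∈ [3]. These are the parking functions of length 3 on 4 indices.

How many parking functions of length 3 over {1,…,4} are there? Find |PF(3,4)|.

50

|PF| = 2·5^2 = 2·25 = 50 (Konheim–Weiss)
One tuple (1,3,1) → sorted (1,1,3): b_i ≤ 1+i ∀i, a PF.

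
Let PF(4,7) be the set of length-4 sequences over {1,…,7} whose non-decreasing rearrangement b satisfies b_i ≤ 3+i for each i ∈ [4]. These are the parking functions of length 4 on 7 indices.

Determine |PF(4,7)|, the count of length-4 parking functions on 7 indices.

#PF = (7+1−4)·(7+1)^{4−1} = 4 · 512 = 2048 (Pollak)
Check (3,3,7,2) → sorted (2,3,3,7): b_i ≤ 3+i ∀i, a PF.

2048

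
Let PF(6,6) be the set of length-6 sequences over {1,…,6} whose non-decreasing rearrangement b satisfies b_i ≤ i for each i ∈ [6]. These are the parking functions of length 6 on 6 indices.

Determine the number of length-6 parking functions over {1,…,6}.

|PF(6,6)| = (6−6+1)·(6+1)^(6−1) = 1 · 16807 = 16807
Example (1,1,2,4,2,5) → sorted (1,1,2,2,4,5): b_i ≤ i ∀i, a PF.

16807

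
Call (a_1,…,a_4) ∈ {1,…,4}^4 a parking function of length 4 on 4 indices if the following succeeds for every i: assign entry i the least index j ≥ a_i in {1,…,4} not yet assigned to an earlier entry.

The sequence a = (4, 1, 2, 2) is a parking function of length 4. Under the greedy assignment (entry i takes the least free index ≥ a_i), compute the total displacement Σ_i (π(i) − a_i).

Σπ = 4·5/2 = 10 (π permutes [4]); Σa = 4+1+2+2 = 9; disp = 10−9 = 1.

1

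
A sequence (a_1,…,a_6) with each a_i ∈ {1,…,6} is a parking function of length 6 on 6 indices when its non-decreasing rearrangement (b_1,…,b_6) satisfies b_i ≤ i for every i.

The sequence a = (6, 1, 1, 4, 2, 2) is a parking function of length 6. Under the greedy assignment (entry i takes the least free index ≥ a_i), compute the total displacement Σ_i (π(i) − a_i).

5

Σπ = 6·7/2 = 21 (π permutes [6]); Σa = 6+1+1+4+2+2 = 16; disp = 21−16 = 5.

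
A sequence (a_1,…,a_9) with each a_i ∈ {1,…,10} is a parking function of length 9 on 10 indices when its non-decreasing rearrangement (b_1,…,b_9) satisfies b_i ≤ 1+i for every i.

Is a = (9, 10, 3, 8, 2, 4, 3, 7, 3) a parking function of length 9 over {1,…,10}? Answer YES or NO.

Order a: b = (2, 3, 3, 3, 4, 7, 8, 9, 10).
  b_1=2 ≤ 2
  b_2=3 ≤ 3
  b_3=3 ≤ 4
  b_4=3 ≤ 5
  b_5=4 ≤ 6
  b_6=7 ≤ 7
  b_7=8 ≤ 8
  b_8=9 ≤ 9
  b_9=10 ≤ 10
All bounds hold ⇒ YES

YES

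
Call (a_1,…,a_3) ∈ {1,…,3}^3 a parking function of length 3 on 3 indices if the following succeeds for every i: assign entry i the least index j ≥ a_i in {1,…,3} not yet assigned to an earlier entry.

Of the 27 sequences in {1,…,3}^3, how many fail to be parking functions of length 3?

|PF(3,3)| = 1·4^2 = 1×16 = 16 [KW]
One tuple (2,2,3) → sorted (2,2,3): b_1=2>1, not a PF.
3^3 − 16 = 27 − 16 = 11

11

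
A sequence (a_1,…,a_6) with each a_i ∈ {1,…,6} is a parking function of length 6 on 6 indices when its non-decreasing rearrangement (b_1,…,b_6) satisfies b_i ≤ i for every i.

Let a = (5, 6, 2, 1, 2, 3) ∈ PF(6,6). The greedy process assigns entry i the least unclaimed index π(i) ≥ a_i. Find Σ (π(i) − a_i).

2

Σπ = 6·7/2 = 21 (π permutes [6]); Σa = 5+6+2+1+2+3 = 19; disp = 21−19 = 2.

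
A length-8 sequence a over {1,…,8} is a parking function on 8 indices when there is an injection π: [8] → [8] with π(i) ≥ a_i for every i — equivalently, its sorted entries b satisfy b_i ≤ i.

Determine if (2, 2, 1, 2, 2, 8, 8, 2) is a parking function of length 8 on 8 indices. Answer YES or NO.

Order a: b = (1, 2, 2, 2, 2, 2, 8, 8).
  b_1=1 ≤ 1
  b_2=2 ≤ 2
  b_3=2 ≤ 3
  b_4=2 ≤ 4
  b_5=2 ≤ 5
  b_6=2 ≤ 6
  b_7=8 > 7
  fails at i=7 ⇒ NO

NO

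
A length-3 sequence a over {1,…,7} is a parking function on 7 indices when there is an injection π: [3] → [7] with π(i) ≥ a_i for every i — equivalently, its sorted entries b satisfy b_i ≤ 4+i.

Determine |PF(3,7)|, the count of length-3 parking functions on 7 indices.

|PF| = (7+1−3)·(7+1)^{3−1} = 5×64 = 320
One tuple (6,6,2) → sorted (2,6,6): b_i ≤ 4+i ∀i, a PF.

320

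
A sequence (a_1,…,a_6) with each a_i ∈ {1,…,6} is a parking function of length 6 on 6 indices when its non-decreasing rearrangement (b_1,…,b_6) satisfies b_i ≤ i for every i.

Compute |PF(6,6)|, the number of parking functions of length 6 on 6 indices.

16807

#PF = 1·7^5 = 1·16807 = 16807
Check (4,2,3,3,1,5) → sorted (1,2,3,3,4,5): b_i ≤ i ∀i, a PF.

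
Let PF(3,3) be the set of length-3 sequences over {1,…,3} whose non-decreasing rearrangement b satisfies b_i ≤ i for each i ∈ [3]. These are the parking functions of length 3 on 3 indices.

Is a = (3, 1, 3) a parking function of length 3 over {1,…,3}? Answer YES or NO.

NO

Order a: b = (1, 3, 3).
  b_1=1 ≤ 1
  b_2=3 > 2
  fails at i=2 ⇒ NO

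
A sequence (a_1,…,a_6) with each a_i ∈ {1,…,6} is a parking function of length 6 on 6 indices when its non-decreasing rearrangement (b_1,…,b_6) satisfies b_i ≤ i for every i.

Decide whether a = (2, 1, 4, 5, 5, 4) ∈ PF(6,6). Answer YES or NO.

Sorted: b = (1, 2, 4, 4, 5, 5).
  b_1=1 ≤ 1
  b_2=2 ≤ 2
  b_3=4 > 3
  fails at i=3 ⇒ NO

NO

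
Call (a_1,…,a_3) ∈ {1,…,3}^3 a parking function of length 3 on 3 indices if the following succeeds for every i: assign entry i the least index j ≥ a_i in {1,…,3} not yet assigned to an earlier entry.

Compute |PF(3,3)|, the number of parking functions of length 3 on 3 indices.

16

#PF = 1·4^2 = 1 · 16 = 16 (Konheim–Weiss)
Example (2,1,2) → sorted (1,2,2): b_i ≤ i ∀i, a PF.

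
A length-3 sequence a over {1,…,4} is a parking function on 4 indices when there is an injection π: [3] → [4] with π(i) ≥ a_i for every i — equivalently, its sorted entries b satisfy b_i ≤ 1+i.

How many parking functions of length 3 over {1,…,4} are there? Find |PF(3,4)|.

50

Count = (4−3+1)·(4+1)^(3−1) = 2·25 = 50 [KW]
E.g. (3,3,2) → sorted (2,3,3): b_i ≤ 1+i ∀i, a PF.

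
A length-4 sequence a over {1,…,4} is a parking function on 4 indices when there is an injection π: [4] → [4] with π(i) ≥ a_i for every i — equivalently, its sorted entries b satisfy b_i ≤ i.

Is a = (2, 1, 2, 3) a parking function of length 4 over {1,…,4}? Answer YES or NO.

Rearranged: b = (1, 2, 2, 3).
  b_1=1 ≤ 1
  b_2=2 ≤ 2
  b_3=2 ≤ 3
  b_4=3 ≤ 4
All bounds hold ⇒ YES

YES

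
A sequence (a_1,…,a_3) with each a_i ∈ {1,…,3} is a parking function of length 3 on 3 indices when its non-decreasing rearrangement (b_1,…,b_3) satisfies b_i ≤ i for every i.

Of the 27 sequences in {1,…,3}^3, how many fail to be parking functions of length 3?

#PF = 1·4^2 = 1·16 = 16 [KW]
E.g. (3,3,3) → sorted (3,3,3): b_1=3>1, not a PF.
Total 27; non-PF = 27−16 = 11

11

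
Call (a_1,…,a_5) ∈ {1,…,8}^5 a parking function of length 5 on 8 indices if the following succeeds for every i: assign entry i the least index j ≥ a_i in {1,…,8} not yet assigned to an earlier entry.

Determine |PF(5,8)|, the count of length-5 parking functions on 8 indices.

Count = (9−5)·9^(5−1) = 4×6561 = 26244
E.g. (3,4,5,5,7) → sorted (3,4,5,5,7): b_i ≤ 3+i ∀i, a PF.

26244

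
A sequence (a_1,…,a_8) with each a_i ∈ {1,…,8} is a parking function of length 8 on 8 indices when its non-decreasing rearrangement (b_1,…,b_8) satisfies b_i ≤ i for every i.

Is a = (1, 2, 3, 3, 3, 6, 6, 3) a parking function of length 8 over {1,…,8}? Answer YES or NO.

Order a: b = (1, 2, 3, 3, 3, 3, 6, 6).
  b_1=1 ≤ 1
  b_2=2 ≤ 2
  b_3=3 ≤ 3
  b_4=3 ≤ 4
  b_5=3 ≤ 5
  b_6=3 ≤ 6
  b_7=6 ≤ 7
  b_8=6 ≤ 8
All bounds hold ⇒ YES

YES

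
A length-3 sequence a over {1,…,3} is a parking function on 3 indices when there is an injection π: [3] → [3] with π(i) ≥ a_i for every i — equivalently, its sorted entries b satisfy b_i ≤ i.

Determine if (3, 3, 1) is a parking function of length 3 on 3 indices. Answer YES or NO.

Order a: b = (1, 3, 3).
  b_1=1 ≤ 1
  b_2=3 > 2
  fails at i=2 ⇒ NO

NO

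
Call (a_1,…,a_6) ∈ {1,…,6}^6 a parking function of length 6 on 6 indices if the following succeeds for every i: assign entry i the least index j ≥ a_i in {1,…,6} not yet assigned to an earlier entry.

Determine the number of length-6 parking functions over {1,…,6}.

|PF| = (6−6+1)·(6+1)^(6−1) = 1×16807 = 16807 (Konheim–Weiss)
Check (5,2,1,3,5,4) → sorted (1,2,3,4,5,5): b_i ≤ i ∀i, a PF.

16807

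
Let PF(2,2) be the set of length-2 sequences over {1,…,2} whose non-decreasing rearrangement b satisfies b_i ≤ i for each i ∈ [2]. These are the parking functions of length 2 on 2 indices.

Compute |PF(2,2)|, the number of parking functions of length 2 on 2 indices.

|PF(2,2)| = (2−2+1)·(2+1)^(2−1) = 1·3 = 3 (Konheim–Weiss)
Example (2,1) → sorted (1,2): b_i ≤ i ∀i, a PF.

3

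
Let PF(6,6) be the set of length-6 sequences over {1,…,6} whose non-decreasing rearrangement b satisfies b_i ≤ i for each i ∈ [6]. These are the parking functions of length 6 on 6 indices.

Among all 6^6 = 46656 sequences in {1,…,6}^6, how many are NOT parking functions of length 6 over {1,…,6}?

|PF(6,6)| = 1·7^5 = 1·16807 = 16807 [KW]
One tuple (6,6,2,3,1,3) → sorted (1,2,3,3,6,6): b_5=6>5, not a PF.
6^6 − 16807 = 46656 − 16807 = 29849

29849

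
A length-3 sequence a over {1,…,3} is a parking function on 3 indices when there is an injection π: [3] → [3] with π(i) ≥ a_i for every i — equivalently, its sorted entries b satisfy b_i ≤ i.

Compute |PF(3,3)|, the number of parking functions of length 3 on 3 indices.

#PF = (3+1−3)·(3+1)^{3−1} = 1 · 16 = 16 [KW]
Check (1,3,2) → sorted (1,2,3): b_i ≤ i ∀i, a PF.

16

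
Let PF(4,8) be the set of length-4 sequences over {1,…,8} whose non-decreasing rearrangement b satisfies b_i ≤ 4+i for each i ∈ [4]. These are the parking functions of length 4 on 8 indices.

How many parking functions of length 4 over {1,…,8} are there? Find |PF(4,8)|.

|PF(4,8)| = (8+1−4)·(8+1)^{4−1} = 5·729 = 3645 (Pollak)
Example (1,7,5,5) → sorted (1,5,5,7): b_i ≤ 4+i ∀i, a PF.

3645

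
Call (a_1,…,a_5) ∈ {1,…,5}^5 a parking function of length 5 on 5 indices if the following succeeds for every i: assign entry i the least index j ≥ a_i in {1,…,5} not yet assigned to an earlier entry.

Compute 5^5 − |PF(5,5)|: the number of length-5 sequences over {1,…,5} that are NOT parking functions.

|PF| = (5+1−5)·(5+1)^{5−1} = 1 · 1296 = 1296
E.g. (5,4,4,5,5) → sorted (4,4,5,5,5): b_1=4>1, not a PF.
Total 3125; non-PF = 3125−1296 = 1829

1829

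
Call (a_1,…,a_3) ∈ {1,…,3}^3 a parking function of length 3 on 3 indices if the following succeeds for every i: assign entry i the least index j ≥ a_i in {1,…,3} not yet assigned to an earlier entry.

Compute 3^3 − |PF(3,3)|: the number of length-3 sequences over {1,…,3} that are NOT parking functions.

#PF = (3+1−3)·(3+1)^{3−1} = 1·16 = 16 (Pollak)
One tuple (3,3,3) → sorted (3,3,3): b_1=3>1, not a PF.
3^3 − 16 = 27 − 16 = 11

11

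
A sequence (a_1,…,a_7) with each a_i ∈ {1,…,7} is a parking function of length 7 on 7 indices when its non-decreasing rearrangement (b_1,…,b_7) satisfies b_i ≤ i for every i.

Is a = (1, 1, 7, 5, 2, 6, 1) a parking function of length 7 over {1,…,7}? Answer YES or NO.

YES

Sorted: b = (1, 1, 1, 2, 5, 6, 7).
  b_1=1 ≤ 1
  b_2=1 ≤ 2
  b_3=1 ≤ 3
  b_4=2 ≤ 4
  b_5=5 ≤ 5
  b_6=6 ≤ 6
  b_7=7 ≤ 7
All bounds hold ⇒ YES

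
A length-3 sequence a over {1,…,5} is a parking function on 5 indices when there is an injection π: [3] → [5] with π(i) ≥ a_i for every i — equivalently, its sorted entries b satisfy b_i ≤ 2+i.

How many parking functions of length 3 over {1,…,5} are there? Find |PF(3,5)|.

#PF = (5+1−3)·(5+1)^{3−1} = 3×36 = 108 (Konheim–Weiss)
Example (3,4,5) → sorted (3,4,5): b_i ≤ 2+i ∀i, a PF.

108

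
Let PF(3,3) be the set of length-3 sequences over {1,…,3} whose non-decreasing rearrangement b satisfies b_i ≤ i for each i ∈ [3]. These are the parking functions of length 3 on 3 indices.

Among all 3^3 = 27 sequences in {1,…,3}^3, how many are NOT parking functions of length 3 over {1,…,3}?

|PF(3,3)| = (4−3)·4^(3−1) = 1·16 = 16 (Konheim–Weiss)
Check (3,3,2) → sorted (2,3,3): b_1=2>1, not a PF.
3^3 − 16 = 27 − 16 = 11

11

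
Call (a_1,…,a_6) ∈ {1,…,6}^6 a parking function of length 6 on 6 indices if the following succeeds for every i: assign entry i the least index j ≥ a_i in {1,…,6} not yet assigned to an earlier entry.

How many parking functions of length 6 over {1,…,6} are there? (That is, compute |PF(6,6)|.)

16807

#PF = (6+1−6)·(6+1)^{6−1} = 1·16807 = 16807
E.g. (3,5,2,3,4,1) → sorted (1,2,3,3,4,5): b_i ≤ i ∀i, a PF.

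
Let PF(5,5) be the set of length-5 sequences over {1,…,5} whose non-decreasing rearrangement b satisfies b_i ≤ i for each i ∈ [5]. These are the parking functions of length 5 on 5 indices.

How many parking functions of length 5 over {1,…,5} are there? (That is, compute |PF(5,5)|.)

1296

|PF(5,5)| = 1·6^4 = 1 · 1296 = 1296 (Konheim–Weiss)
One tuple (2,2,1,3,4) → sorted (1,2,2,3,4): b_i ≤ i ∀i, a PF.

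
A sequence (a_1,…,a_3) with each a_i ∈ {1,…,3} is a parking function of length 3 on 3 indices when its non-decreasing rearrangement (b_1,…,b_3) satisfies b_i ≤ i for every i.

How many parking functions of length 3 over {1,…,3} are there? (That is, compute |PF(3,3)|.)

#PF = 1·4^2 = 1 · 16 = 16 [KW]
One tuple (1,3,2) → sorted (1,2,3): b_i ≤ i ∀i, a PF.

16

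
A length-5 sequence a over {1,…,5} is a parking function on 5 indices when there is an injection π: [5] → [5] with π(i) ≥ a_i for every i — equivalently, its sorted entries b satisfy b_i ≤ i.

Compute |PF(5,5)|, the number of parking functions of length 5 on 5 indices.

1296

|PF(5,5)| = (6−5)·6^(5−1) = 1·1296 = 1296 (Pollak)
Example (3,1,4,2,5) → sorted (1,2,3,4,5): b_i ≤ i ∀i, a PF.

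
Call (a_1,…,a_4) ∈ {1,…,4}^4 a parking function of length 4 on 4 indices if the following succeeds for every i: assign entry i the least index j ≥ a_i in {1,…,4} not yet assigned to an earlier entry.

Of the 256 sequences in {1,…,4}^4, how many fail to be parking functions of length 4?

131

Count = 1·5^3 = 1 · 125 = 125 (Pollak)
Check (4,4,2,3) → sorted (2,3,4,4): b_1=2>1, not a PF.
Total 256; non-PF = 256−125 = 131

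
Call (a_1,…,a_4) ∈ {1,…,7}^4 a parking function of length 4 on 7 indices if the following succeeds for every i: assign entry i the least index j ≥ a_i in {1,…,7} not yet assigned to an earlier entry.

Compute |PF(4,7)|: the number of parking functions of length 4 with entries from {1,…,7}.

2048

Count = 4·8^3 = 4 · 512 = 2048
Check (3,3,5,6) → sorted (3,3,5,6): b_i ≤ 3+i ∀i, a PF.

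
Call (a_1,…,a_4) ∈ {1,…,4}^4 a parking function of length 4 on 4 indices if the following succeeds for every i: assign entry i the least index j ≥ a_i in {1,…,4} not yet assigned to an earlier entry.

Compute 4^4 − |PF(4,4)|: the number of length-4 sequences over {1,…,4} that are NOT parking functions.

131

Count = (4−4+1)·(4+1)^(4−1) = 1·125 = 125 [KW]
E.g. (4,3,4,3) → sorted (3,3,4,4): b_1=3>1, not a PF.
Total 256; non-PF = 256−125 = 131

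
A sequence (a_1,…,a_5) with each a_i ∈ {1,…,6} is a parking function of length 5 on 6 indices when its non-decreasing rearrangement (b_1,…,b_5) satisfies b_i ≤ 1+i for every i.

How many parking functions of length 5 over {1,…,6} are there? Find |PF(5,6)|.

Count = (6−5+1)·(6+1)^(5−1) = 2×2401 = 4802
E.g. (6,2,1,4,5) → sorted (1,2,4,5,6): b_i ≤ 1+i ∀i, a PF.

4802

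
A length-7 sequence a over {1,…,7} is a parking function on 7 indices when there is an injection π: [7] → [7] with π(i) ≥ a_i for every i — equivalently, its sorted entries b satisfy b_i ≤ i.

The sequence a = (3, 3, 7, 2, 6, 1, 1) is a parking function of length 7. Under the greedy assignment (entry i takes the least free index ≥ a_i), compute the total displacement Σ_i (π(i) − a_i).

5

Σπ = 7·8/2 = 28 (π permutes [7]); Σa = 3+3+7+2+6+1+1 = 23; disp = 28−23 = 5.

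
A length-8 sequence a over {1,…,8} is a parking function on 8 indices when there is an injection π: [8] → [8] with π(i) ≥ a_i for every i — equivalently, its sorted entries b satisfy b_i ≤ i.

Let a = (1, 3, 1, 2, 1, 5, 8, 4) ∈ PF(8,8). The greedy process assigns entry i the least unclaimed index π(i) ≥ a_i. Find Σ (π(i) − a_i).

Σπ = 8·9/2 = 36 (π permutes [8]); Σa = 1+3+1+2+1+5+8+4 = 25; disp = 36−25 = 11.

11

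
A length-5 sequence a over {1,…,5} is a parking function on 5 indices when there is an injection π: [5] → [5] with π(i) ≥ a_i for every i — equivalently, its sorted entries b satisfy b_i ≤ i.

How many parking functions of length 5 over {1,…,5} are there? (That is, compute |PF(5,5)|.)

1296

#PF = (5−5+1)·(5+1)^(5−1) = 1×1296 = 1296 (Konheim–Weiss)
One tuple (3,4,5,1,2) → sorted (1,2,3,4,5): b_i ≤ i ∀i, a PF.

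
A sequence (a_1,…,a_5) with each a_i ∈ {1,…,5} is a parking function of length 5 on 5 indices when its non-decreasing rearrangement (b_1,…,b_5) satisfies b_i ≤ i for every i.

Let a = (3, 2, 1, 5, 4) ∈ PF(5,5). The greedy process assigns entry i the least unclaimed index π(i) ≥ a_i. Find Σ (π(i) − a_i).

0

Σπ(i) = 1+…+5 = 15; Σa = 3+2+1+5+4 = 15; disp = 15−15 = 0.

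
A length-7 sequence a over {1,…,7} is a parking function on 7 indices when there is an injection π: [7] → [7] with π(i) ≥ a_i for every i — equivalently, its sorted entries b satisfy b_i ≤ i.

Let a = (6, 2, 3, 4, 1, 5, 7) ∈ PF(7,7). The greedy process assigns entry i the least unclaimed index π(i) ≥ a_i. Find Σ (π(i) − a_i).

Σπ = 28 ({1..7} each once); Σa = 6+2+3+4+1+5+7 = 28; disp = 28−28 = 0.

0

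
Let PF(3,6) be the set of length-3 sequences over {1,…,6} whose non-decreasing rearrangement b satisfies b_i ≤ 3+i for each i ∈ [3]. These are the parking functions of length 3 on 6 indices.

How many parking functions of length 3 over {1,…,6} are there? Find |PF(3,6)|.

196

|PF(3,6)| = (6−3+1)·(6+1)^(3−1) = 4·49 = 196 (Konheim–Weiss)
One tuple (2,2,2) → sorted (2,2,2): b_i ≤ 3+i ∀i, a PF.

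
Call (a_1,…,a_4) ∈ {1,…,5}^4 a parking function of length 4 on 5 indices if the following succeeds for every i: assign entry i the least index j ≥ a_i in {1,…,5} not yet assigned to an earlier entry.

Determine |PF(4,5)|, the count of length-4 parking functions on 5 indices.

432

|PF(4,5)| = 2·6^3 = 2×216 = 432
Example (2,3,4,4) → sorted (2,3,4,4): b_i ≤ 1+i ∀i, a PF.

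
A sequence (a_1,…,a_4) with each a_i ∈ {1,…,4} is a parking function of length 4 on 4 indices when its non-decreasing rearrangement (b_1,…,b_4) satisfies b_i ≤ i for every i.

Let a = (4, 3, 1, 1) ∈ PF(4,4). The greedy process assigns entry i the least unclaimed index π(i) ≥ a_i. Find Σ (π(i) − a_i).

1

Σπ = 4·5/2 = 10 (π permutes [4]); Σa = 4+3+1+1 = 9; disp = 10−9 = 1.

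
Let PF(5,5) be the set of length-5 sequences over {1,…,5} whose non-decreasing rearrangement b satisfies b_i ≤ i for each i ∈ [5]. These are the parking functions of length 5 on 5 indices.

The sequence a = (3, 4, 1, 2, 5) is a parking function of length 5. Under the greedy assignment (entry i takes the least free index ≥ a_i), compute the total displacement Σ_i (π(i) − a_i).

Σπ = 15 ({1..5} each once); Σa = 3+4+1+2+5 = 15; disp = 15−15 = 0.

0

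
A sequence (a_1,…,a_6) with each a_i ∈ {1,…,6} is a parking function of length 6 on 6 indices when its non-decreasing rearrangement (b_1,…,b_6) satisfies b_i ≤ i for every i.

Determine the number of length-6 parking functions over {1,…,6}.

#PF = (7−6)·7^(6−1) = 1·16807 = 16807 [KW]
E.g. (1,1,2,3,4,2) → sorted (1,1,2,2,3,4): b_i ≤ i ∀i, a PF.

16807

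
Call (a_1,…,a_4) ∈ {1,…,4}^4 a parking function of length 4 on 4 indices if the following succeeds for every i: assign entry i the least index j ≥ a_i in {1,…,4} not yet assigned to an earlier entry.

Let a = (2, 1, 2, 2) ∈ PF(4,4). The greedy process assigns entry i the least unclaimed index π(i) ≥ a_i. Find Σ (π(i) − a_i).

3

Σπ(i) = 1+…+4 = 10; Σa = 2+1+2+2 = 7; disp = 10−7 = 3.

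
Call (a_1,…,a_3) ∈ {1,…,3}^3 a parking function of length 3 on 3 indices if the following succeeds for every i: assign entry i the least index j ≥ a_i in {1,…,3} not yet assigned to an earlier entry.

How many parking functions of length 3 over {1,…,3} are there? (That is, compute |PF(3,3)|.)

|PF(3,3)| = (4−3)·4^(3−1) = 1·16 = 16 [KW]
One tuple (2,1,1) → sorted (1,1,2): b_i ≤ i ∀i, a PF.

16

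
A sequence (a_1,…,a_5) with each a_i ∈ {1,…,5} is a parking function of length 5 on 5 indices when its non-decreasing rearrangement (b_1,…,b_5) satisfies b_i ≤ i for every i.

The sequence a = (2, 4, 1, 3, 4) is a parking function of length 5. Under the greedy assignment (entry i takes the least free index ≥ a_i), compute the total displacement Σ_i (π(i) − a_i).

Σπ(i) = 1+…+5 = 15; Σa = 2+4+1+3+4 = 14; disp = 15−14 = 1.

1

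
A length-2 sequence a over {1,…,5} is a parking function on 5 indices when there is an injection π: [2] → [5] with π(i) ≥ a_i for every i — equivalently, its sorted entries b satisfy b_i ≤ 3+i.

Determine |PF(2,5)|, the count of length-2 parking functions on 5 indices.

24

#PF = (5−2+1)·(5+1)^(2−1) = 4 · 6 = 24 [KW]
Example (1,3) → sorted (1,3): b_i ≤ 3+i ∀i, a PF.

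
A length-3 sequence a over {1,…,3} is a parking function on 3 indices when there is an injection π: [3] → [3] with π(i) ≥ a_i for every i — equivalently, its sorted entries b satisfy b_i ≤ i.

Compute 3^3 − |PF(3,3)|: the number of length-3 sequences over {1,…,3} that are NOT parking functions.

11

|PF| = (4−3)·4^(3−1) = 1 · 16 = 16 (Pollak)
Check (3,2,3) → sorted (2,3,3): b_1=2>1, not a PF.
3^3 − 16 = 27 − 16 = 11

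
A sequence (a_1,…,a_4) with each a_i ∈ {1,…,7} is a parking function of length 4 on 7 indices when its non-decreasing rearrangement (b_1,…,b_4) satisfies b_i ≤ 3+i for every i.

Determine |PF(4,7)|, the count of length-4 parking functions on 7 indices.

|PF(4,7)| = (7−4+1)·(7+1)^(4−1) = 4 · 512 = 2048 (Pollak)
Check (6,1,2,3) → sorted (1,2,3,6): b_i ≤ 3+i ∀i, a PF.

2048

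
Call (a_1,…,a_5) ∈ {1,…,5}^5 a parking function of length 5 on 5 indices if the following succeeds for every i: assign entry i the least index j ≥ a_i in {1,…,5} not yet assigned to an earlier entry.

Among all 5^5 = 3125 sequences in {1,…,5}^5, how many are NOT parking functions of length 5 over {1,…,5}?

|PF| = 1·6^4 = 1 · 1296 = 1296 (Konheim–Weiss)
One tuple (3,4,4,3,4) → sorted (3,3,4,4,4): b_1=3>1, not a PF.
Total 3125; non-PF = 3125−1296 = 1829

1829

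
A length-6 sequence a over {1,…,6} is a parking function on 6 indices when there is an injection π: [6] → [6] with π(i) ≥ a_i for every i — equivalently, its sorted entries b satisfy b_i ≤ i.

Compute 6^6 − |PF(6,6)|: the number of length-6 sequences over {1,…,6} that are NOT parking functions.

29849

|PF| = (7−6)·7^(6−1) = 1 · 16807 = 16807 (Konheim–Weiss)
Check (6,1,6,3,5,6) → sorted (1,3,5,6,6,6): b_2=3>2, not a PF.
So 46656 − 16807 = 29849 fail.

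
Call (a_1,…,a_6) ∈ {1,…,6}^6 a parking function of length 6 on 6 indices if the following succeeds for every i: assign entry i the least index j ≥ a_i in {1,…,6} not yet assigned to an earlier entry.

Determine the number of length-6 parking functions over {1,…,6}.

|PF| = 1·7^5 = 1×16807 = 16807 [KW]
Check (2,3,1,1,3,5) → sorted (1,1,2,3,3,5): b_i ≤ i ∀i, a PF.

16807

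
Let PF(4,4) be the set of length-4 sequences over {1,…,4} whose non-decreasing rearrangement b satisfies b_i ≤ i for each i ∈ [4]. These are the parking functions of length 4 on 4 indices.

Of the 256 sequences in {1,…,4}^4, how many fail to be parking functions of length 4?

#PF = (4+1−4)·(4+1)^{4−1} = 1 · 125 = 125
One tuple (4,4,4,4) → sorted (4,4,4,4): b_1=4>1, not a PF.
4^4 − 125 = 256 − 125 = 131

131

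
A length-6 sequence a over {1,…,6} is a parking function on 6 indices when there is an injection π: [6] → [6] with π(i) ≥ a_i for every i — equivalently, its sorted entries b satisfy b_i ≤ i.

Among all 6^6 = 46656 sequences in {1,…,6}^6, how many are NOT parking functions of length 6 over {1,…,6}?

29849

|PF| = (6−6+1)·(6+1)^(6−1) = 1 · 16807 = 16807 [KW]
Example (5,4,5,6,1,6) → sorted (1,4,5,5,6,6): b_2=4>2, not a PF.
So 46656 − 16807 = 29849 fail.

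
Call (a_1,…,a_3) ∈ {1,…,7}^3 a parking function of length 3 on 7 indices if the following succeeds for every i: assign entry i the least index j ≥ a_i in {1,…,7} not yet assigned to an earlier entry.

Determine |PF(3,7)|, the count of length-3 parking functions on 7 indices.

|PF(3,7)| = (8−3)·8^(3−1) = 5 · 64 = 320 [KW]
Check (6,4,1) → sorted (1,4,6): b_i ≤ 4+i ∀i, a PF.

320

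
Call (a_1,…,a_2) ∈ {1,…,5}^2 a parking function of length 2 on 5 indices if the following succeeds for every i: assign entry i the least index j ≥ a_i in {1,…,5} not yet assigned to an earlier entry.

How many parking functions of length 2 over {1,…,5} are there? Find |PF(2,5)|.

24

#PF = 4·6^1 = 4·6 = 24
E.g. (1,1) → sorted (1,1): b_i ≤ 3+i ∀i, a PF.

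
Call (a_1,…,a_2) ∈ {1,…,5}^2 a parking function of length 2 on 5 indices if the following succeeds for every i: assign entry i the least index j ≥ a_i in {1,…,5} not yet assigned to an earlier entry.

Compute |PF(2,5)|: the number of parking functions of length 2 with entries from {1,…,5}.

Count = (5+1−2)·(5+1)^{2−1} = 4·6 = 24 [KW]
One tuple (2,3) → sorted (2,3): b_i ≤ 3+i ∀i, a PF.

24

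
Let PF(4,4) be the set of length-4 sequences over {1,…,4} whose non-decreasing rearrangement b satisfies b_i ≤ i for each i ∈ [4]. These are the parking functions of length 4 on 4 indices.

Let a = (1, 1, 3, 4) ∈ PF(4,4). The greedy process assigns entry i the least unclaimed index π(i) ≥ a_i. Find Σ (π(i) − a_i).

1

Σπ = 4·5/2 = 10 (π permutes [4]); Σa = 1+1+3+4 = 9; disp = 10−9 = 1.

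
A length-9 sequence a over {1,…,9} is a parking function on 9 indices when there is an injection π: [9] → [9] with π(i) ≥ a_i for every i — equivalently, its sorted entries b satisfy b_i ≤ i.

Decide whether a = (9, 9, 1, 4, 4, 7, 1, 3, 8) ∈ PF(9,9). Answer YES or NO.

Rearranged: b = (1, 1, 3, 4, 4, 7, 8, 9, 9).
  b_1=1 ≤ 1
  b_2=1 ≤ 2
  b_3=3 ≤ 3
  b_4=4 ≤ 4
  b_5=4 ≤ 5
  b_6=7 > 6
  fails at i=6 ⇒ NO

NO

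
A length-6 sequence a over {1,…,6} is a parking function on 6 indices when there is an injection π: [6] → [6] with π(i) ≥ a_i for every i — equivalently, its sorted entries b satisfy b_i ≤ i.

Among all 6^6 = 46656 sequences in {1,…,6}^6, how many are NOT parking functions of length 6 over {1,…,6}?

|PF(6,6)| = (7−6)·7^(6−1) = 1×16807 = 16807 (Konheim–Weiss)
Check (6,6,6,6,4,3) → sorted (3,4,6,6,6,6): b_1=3>1, not a PF.
So 46656 − 16807 = 29849 fail.

29849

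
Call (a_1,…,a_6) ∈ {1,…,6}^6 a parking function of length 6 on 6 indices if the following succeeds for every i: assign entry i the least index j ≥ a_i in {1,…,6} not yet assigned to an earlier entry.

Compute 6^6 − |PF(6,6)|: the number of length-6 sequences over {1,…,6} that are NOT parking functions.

29849

Count = 1·7^5 = 1×16807 = 16807 [KW]
E.g. (5,5,6,5,5,6) → sorted (5,5,5,5,6,6): b_1=5>1, not a PF.
So 46656 − 16807 = 29849 fail.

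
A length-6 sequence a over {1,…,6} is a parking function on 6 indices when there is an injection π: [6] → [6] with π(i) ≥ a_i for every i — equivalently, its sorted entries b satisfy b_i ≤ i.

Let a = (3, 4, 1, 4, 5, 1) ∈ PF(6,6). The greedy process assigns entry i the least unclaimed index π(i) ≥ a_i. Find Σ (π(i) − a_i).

3

Σπ = 21 ({1..6} each once); Σa = 3+4+1+4+5+1 = 18; disp = 21−18 = 3.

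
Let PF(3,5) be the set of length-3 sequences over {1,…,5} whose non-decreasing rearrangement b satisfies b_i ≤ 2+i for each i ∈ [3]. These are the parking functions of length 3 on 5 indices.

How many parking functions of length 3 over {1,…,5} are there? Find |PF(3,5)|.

|PF(3,5)| = (5+1−3)·(5+1)^{3−1} = 3×36 = 108 [KW]
Check (4,4,3) → sorted (3,4,4): b_i ≤ 2+i ∀i, a PF.

108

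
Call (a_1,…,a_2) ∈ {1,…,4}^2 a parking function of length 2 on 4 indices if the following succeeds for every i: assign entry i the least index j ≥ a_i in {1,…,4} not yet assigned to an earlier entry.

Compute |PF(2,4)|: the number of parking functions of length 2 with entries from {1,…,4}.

|PF(2,4)| = 3·5^1 = 3 · 5 = 15 [KW]
One tuple (2,3) → sorted (2,3): b_i ≤ 2+i ∀i, a PF.

15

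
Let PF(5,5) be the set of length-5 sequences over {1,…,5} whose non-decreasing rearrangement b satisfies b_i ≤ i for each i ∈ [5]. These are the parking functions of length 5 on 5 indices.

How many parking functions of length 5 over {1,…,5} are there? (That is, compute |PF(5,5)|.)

Count = (6−5)·6^(5−1) = 1×1296 = 1296 (Konheim–Weiss)
E.g. (2,2,1,1,2) → sorted (1,1,2,2,2): b_i ≤ i ∀i, a PF.

1296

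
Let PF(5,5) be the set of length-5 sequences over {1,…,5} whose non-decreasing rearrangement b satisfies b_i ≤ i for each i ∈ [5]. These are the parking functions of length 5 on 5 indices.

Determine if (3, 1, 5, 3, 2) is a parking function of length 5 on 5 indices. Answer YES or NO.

Sorted: b = (1, 2, 3, 3, 5).
  b_1=1 ≤ 1
  b_2=2 ≤ 2
  b_3=3 ≤ 3
  b_4=3 ≤ 4
  b_5=5 ≤ 5
All bounds hold ⇒ YES

YES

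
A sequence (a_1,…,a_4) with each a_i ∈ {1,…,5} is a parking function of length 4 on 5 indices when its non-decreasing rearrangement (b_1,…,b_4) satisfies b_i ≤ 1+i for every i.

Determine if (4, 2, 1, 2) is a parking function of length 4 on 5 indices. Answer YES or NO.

Rearranged: b = (1, 2, 2, 4).
  b_1=1 ≤ 2
  b_2=2 ≤ 3
  b_3=2 ≤ 4
  b_4=4 ≤ 5
All bounds hold ⇒ YES

YES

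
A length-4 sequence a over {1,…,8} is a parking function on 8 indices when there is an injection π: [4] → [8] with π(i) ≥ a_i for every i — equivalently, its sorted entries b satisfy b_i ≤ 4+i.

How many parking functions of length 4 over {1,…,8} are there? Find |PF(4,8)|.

3645

|PF(4,8)| = (8−4+1)·(8+1)^(4−1) = 5·729 = 3645 [KW]
E.g. (2,8,4,3) → sorted (2,3,4,8): b_i ≤ 4+i ∀i, a PF.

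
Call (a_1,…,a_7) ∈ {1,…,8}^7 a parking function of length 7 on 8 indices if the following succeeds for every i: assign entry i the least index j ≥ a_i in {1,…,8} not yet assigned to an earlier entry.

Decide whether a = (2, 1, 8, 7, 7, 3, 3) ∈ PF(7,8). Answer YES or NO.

Sorted: b = (1, 2, 3, 3, 7, 7, 8).
  b_1=1 ≤ 2
  b_2=2 ≤ 3
  b_3=3 ≤ 4
  b_4=3 ≤ 5
  b_5=7 > 6
  fails at i=5 ⇒ NO

NO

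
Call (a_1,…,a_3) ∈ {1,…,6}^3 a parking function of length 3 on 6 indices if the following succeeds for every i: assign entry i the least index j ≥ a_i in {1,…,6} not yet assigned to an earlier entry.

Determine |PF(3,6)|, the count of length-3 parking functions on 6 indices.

#PF = (6−3+1)·(6+1)^(3−1) = 4·49 = 196 (Konheim–Weiss)
Example (6,4,5) → sorted (4,5,6): b_i ≤ 3+i ∀i, a PF.

196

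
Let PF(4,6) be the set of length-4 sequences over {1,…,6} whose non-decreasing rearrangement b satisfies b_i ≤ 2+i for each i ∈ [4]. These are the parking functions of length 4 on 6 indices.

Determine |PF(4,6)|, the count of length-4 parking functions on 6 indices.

Count = (6−4+1)·(6+1)^(4−1) = 3 · 343 = 1029 (Pollak)
One tuple (2,2,5,1) → sorted (1,2,2,5): b_i ≤ 2+i ∀i, a PF.

1029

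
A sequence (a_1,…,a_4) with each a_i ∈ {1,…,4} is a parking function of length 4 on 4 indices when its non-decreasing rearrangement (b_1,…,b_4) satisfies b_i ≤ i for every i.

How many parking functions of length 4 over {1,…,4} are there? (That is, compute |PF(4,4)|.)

Count = (4+1−4)·(4+1)^{4−1} = 1 · 125 = 125 (Konheim–Weiss)
Example (3,1,3,2) → sorted (1,2,3,3): b_i ≤ i ∀i, a PF.

125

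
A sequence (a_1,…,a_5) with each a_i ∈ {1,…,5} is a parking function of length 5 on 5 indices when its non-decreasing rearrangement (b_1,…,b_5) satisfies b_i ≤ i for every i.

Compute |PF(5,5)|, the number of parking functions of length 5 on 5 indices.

1296

Count = (6−5)·6^(5−1) = 1×1296 = 1296 [KW]
Example (3,4,2,1,1) → sorted (1,1,2,3,4): b_i ≤ i ∀i, a PF.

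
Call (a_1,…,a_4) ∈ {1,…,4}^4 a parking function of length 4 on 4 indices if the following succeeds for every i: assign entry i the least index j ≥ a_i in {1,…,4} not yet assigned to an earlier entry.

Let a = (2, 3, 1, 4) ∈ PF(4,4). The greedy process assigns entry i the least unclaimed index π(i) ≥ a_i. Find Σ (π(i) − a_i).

Σπ(i) = 1+…+4 = 10; Σa = 2+3+1+4 = 10; disp = 10−10 = 0.

0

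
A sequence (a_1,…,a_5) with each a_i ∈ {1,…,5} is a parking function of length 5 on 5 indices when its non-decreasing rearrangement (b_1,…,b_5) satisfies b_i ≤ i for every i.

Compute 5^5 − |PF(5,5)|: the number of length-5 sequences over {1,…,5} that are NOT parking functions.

1829

#PF = 1·6^4 = 1 · 1296 = 1296
Check (5,3,5,2,4) → sorted (2,3,4,5,5): b_1=2>1, not a PF.
Total 3125; non-PF = 3125−1296 = 1829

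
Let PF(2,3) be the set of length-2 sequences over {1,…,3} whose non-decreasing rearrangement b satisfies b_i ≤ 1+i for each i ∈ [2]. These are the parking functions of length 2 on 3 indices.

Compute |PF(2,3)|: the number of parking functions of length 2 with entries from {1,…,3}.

8

Count = (3+1−2)·(3+1)^{2−1} = 2×4 = 8 (Konheim–Weiss)
One tuple (2,3) → sorted (2,3): b_i ≤ 1+i ∀i, a PF.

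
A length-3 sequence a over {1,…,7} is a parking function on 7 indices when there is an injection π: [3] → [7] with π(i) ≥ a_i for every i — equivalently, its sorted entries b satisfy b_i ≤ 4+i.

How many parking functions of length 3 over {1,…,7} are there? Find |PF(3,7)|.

320

#PF = (7+1−3)·(7+1)^{3−1} = 5×64 = 320 (Konheim–Weiss)
E.g. (5,5,5) → sorted (5,5,5): b_i ≤ 4+i ∀i, a PF.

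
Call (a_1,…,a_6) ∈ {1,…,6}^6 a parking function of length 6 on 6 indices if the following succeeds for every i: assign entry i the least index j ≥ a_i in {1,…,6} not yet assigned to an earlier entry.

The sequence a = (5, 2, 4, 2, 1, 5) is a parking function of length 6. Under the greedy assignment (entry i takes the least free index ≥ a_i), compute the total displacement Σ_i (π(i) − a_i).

Σπ = 21 ({1..6} each once); Σa = 5+2+4+2+1+5 = 19; disp = 21−19 = 2.

2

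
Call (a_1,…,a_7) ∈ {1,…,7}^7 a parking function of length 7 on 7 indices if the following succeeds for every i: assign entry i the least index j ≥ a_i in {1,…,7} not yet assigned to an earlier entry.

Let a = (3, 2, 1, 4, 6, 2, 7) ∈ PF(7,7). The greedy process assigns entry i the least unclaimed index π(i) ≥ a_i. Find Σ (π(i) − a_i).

3

Σπ = 7·8/2 = 28 (π permutes [7]); Σa = 3+2+1+4+6+2+7 = 25; disp = 28−25 = 3.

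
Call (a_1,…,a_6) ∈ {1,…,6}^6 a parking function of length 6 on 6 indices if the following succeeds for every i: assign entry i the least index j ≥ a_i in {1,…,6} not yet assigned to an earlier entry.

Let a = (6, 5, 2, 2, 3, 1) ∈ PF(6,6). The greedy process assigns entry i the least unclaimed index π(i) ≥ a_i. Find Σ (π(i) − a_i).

Σπ = 21 ({1..6} each once); Σa = 6+5+2+2+3+1 = 19; disp = 21−19 = 2.

2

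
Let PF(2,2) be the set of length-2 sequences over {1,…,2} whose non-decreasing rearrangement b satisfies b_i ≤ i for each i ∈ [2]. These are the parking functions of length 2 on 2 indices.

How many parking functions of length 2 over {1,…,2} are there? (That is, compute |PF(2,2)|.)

3

|PF(2,2)| = (2−2+1)·(2+1)^(2−1) = 1 · 3 = 3
Check (1,1) → sorted (1,1): b_i ≤ i ∀i, a PF.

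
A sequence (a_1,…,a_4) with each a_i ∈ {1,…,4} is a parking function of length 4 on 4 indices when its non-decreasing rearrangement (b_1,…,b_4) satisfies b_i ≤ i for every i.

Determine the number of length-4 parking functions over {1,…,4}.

125

|PF| = 1·5^3 = 1·125 = 125 [KW]
One tuple (3,1,3,1) → sorted (1,1,3,3): b_i ≤ i ∀i, a PF.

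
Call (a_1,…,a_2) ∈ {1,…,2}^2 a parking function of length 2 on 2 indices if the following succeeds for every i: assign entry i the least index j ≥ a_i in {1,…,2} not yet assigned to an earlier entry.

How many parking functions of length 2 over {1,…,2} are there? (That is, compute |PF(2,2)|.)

3

Count = (2−2+1)·(2+1)^(2−1) = 1·3 = 3 [KW]
E.g. (1,2) → sorted (1,2): b_i ≤ i ∀i, a PF.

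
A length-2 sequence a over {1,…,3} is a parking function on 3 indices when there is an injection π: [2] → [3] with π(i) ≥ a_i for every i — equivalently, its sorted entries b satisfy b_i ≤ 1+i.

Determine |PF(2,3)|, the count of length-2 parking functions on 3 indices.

8

#PF = (4−2)·4^(2−1) = 2 · 4 = 8 (Konheim–Weiss)
One tuple (2,1) → sorted (1,2): b_i ≤ 1+i ∀i, a PF.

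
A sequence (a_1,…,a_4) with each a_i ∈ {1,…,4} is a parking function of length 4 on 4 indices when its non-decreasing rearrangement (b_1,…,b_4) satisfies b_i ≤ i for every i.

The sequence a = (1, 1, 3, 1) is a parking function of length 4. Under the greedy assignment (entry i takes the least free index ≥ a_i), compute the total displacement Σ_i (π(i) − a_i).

Σπ = 10 ({1..4} each once); Σa = 1+1+3+1 = 6; disp = 10−6 = 4.

4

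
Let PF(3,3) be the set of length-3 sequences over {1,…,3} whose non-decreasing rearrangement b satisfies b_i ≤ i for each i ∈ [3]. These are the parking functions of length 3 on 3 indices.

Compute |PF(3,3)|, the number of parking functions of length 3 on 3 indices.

16

Count = (4−3)·4^(3−1) = 1·16 = 16 (Pollak)
Check (3,2,1) → sorted (1,2,3): b_i ≤ i ∀i, a PF.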